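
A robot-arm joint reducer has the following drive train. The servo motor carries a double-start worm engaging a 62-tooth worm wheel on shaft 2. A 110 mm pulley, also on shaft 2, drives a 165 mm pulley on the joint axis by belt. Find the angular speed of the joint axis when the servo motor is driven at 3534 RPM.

76 RPM

Worm: ratio = 62/2 = 31, so shaft 2 turns at 3534 / 31 = 114 RPM.
Belt: ratio = 165/110 = 1.5, so the joint axis turns at 114 / 1.5 = 76 RPM.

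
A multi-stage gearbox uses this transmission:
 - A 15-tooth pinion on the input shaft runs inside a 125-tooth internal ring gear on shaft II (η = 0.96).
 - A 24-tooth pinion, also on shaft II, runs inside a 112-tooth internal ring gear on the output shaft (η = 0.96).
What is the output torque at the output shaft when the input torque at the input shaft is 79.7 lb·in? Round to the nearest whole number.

2856 lb·in

After the internal gear (125/15): 79.7 × 8.3333 × 0.96 = 637.6 lb·in
After the internal gear (112/24): 637.6 × 4.6667 × 0.96 = 2856.4 lb·in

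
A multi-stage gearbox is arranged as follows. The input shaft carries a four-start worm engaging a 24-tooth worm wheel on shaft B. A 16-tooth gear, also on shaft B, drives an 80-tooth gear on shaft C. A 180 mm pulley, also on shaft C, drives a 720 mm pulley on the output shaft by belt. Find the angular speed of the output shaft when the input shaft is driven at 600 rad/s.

5 rad/s

the input shaft → shaft B (worm, 24/4): 600 ÷ 6 = 100 rad/s
shaft B → shaft C (gear mesh, 80/16): 100 ÷ 5 = 20 rad/s
shaft C → the output shaft (belt, 720/180): 20 ÷ 4 = 5 rad/s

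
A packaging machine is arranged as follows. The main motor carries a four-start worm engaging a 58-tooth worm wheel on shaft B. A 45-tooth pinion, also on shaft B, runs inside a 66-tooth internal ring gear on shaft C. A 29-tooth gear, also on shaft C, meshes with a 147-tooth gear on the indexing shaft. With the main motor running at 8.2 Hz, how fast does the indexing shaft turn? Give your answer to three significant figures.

worm 58/4 = 14.5 → 8.2/14.5 = 0.56552 Hz
internal gear 66/45 = 1.4667 → 0.56552/1.4667 = 0.38558 Hz
gear mesh 147/29 = 5.069 → 0.38558/5.069 = 0.076067 Hz

0.0761 Hz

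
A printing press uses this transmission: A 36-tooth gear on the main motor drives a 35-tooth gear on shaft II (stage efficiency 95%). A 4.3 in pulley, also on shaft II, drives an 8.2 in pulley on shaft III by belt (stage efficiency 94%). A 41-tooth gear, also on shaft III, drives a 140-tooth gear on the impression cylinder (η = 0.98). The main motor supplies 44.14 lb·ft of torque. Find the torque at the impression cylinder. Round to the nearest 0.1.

244.5 lb·ft

Gear mesh: ratio = 35/36 = 0.97222; torque at shaft II = 44.14 × 0.97222 × 0.95 = 40.768 lb·ft.
Belt: ratio = 8.2/4.3 = 1.907; torque at shaft III = 40.768 × 1.907 × 0.94 = 73.079 lb·ft.
Gear mesh: ratio = 140/41 = 3.4146; torque at the impression cylinder = 73.079 × 3.4146 × 0.98 = 244.55 lb·ft.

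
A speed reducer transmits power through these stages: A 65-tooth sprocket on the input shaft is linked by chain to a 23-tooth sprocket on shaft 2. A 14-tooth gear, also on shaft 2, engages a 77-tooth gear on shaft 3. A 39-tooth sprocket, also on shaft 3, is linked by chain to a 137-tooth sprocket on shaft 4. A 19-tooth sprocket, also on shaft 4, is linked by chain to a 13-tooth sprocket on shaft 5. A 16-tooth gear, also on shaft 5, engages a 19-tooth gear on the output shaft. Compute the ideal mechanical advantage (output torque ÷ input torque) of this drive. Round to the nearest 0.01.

5.55

Each stage contributes driven/driver: chain 23/65 = 0.35385, gear mesh 77/14 = 5.5, chain 137/39 = 3.5128, chain 13/19 = 0.68421, gear mesh 19/16 = 1.1875.
Overall: 0.35385 × 5.5 × 3.5128 × 0.68421 × 1.1875 = 5.5546.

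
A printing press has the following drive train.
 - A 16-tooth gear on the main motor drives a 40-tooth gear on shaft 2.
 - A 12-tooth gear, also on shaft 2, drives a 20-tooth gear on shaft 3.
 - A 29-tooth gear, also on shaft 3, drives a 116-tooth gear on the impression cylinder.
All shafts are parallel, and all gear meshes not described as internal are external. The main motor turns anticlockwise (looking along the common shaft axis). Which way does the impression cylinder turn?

the main motor → shaft 2: external mesh, 1 reversal → CW.
shaft 2 → shaft 3: external mesh, 1 reversal → CCW.
shaft 3 → the impression cylinder: external mesh, 1 reversal → CW.
3 reversals in total — an odd number — so the impression cylinder turns opposite to the main motor.

clockwise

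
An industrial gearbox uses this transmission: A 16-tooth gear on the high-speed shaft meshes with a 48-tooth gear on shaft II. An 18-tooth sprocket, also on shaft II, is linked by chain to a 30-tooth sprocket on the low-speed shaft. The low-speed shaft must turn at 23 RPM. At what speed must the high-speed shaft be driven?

Overall ratio R = 3 × 1.6667 = 5.
Required input speed = output speed × R = 23 × 5 = 115 RPM.

115 RPM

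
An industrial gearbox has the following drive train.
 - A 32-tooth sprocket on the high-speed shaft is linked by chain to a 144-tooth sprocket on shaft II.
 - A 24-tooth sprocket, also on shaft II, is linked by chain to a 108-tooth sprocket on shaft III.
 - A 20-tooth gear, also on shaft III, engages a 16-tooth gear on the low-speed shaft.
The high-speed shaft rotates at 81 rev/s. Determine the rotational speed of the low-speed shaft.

chain 144/32 = 4.5 → 81/4.5 = 18 rev/s
chain 108/24 = 4.5 → 18/4.5 = 4 rev/s
gear mesh 16/20 = 0.8 → 4/0.8 = 5 rev/s

5 rev/s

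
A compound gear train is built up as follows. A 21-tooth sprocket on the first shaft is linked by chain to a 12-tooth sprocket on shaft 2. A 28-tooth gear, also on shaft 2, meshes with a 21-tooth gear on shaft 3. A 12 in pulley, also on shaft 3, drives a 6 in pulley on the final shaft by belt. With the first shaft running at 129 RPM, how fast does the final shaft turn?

602 RPM

the first shaft → shaft 2 (chain, 12/21): 129 ÷ 0.57143 = 225.75 RPM
shaft 2 → shaft 3 (gear mesh, 21/28): 225.75 ÷ 0.75 = 301 RPM
shaft 3 → the final shaft (belt, 6/12): 301 ÷ 0.5 = 602 RPM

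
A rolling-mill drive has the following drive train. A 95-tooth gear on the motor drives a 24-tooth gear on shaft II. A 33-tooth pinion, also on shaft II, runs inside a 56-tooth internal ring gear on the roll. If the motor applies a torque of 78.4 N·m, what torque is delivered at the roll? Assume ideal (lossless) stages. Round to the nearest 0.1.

33.6 N·m

After the gear mesh (24/95): 78.4 × 0.25263 = 19.806 N·m
After the internal gear (56/33): 19.806 × 1.697 = 33.611 N·m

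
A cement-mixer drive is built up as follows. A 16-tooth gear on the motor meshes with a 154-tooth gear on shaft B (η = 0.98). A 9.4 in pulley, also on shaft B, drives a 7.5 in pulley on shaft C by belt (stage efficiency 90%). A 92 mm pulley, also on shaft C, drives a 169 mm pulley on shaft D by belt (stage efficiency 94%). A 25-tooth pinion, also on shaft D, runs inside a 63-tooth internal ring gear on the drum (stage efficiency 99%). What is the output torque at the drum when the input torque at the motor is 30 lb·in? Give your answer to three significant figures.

875 lb·in

gear mesh 154/16 = 9.625 → τ = 30·9.625·0.98 = 282.98 lb·in
belt 7.5/9.4 = 0.79787 → τ = 282.98·0.79787·0.90 = 203.2 lb·in
belt 169/92 = 1.837 → τ = 203.2·1.837·0.94 = 350.87 lb·in
internal gear 63/25 = 2.52 → τ = 350.87·2.52·0.99 = 875.36 lb·in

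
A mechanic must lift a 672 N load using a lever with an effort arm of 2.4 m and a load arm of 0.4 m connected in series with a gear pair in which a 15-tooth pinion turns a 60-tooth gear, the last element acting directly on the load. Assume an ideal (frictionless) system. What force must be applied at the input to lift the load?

28 N

Lever MA = effort arm / load arm = 2.4/0.4 = 6.
Gear pair MA = 60/15 = 4.
Combined ideal MA = 6 × 4 = 24.
Effort = load / MA = 672 / 24 = 28 N.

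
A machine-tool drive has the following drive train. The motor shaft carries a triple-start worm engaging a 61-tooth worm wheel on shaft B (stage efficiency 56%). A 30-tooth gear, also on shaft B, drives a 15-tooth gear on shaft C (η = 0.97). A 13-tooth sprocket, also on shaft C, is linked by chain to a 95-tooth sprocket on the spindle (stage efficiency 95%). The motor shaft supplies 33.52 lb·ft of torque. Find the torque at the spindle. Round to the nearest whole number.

1285 lb·ft

worm 61/3 = 20.333 → τ = 33.52·20.333·0.56 = 381.68 lb·ft
gear mesh 15/30 = 0.5 → τ = 381.68·0.5·0.97 = 185.12 lb·ft
chain 95/13 = 7.3077 → τ = 185.12·7.3077·0.95 = 1285.1 lb·ft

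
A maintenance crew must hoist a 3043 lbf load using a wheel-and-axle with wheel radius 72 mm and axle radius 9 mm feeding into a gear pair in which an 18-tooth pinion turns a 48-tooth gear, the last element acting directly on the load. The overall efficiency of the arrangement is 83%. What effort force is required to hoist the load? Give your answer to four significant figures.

Wheel-and-axle MA = R/r = 72/9 = 8.
Gear pair MA = 48/18 = 2.6667.
Combined ideal MA = 8 × 2.6667 = 21.333.
Actual MA = 21.333 × 0.83 = 17.707.
Effort = load / actual MA = 3043 / 17.707 = 171.86 lbf.

171.9 lbf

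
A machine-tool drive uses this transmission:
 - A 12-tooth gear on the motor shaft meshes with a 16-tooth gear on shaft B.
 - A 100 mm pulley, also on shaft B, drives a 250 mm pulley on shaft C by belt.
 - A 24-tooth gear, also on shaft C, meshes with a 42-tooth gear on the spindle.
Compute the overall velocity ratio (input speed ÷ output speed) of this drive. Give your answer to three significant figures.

5.83

Each stage contributes driven/driver: gear mesh 16/12 = 1.3333, belt 250/100 = 2.5, gear mesh 42/24 = 1.75.
Overall: 1.3333 × 2.5 × 1.75 = 5.8333.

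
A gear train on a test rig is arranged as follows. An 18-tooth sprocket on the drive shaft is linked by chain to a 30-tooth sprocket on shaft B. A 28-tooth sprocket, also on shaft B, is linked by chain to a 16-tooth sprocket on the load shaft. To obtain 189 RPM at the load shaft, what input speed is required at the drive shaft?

Overall ratio R = 1.6667 × 0.57143 = 0.95238.
Required input speed = output speed × R = 189 × 0.95238 = 180 RPM.

180 RPM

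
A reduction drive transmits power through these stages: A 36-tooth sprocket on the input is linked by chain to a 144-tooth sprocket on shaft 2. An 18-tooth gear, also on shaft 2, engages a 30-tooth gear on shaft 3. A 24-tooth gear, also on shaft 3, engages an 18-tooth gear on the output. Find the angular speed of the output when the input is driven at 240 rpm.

48 rpm

the input → shaft 2 (chain, 144/36): 240 ÷ 4 = 60 rpm
shaft 2 → shaft 3 (gear mesh, 30/18): 60 ÷ 1.6667 = 36 rpm
shaft 3 → the output (gear mesh, 18/24): 36 ÷ 0.75 = 48 rpm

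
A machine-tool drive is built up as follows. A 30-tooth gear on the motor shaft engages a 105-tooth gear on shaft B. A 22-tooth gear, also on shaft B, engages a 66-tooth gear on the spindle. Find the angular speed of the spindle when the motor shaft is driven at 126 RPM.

Gear mesh: ratio = 105/30 = 3.5, so shaft B turns at 126 / 3.5 = 36 RPM.
Gear mesh: ratio = 66/22 = 3, so the spindle turns at 36 / 3 = 12 RPM.

12 RPM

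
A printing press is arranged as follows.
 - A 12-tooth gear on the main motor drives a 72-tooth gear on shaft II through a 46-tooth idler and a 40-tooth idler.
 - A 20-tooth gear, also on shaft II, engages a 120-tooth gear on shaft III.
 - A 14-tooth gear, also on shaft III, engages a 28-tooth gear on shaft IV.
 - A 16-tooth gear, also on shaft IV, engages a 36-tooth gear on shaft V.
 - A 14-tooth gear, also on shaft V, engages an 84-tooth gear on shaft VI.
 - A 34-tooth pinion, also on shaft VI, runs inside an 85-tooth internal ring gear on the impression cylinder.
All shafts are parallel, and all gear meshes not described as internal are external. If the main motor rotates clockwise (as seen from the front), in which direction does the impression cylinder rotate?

the main motor → shaft II: driver → idler → idler → driven is 3 external meshes, 3 reversals → CCW.
shaft II → shaft III: external mesh, 1 reversal → CW.
shaft III → shaft IV: external mesh, 1 reversal → CCW.
shaft IV → shaft V: external mesh, 1 reversal → CW.
shaft V → shaft VI: external mesh, 1 reversal → CCW.
shaft VI → the impression cylinder: internal mesh, same direction → CCW.
7 reversals in total — an odd number — so the impression cylinder turns opposite to the main motor.

counterclockwise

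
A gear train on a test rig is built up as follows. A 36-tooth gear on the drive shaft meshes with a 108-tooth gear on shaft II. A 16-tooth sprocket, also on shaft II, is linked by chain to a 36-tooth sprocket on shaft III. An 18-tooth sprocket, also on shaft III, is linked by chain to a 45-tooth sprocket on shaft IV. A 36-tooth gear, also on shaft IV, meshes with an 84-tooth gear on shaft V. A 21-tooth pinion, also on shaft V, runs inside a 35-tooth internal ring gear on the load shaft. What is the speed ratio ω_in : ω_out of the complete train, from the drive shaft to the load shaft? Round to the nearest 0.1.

Each stage contributes driven/driver: gear mesh 108/36 = 3, chain 36/16 = 2.25, chain 45/18 = 2.5, gear mesh 84/36 = 2.3333, internal gear 35/21 = 1.6667.
Overall: 3 × 2.25 × 2.5 × 2.3333 × 1.6667 = 65.625.

65.6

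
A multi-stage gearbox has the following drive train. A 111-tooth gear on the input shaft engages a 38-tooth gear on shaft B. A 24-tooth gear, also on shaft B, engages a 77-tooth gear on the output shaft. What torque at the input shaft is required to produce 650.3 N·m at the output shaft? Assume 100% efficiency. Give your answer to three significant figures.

592 N·m

Overall ratio R = 0.34234 × 3.2083 = 1.0983.
Input torque = output torque / R = 650.3 / 1.0983 = 592.07 N·m.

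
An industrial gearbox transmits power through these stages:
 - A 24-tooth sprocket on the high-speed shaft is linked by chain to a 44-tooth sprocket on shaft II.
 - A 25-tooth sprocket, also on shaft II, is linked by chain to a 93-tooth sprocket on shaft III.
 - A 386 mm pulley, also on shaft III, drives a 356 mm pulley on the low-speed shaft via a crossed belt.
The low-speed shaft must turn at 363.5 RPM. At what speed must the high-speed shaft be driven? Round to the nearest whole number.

2286 RPM

Overall ratio R = 1.8333 × 3.72 × 0.92228 = 6.2899.
Required input speed = output speed × R = 363.5 × 6.2899 = 2286.4 RPM.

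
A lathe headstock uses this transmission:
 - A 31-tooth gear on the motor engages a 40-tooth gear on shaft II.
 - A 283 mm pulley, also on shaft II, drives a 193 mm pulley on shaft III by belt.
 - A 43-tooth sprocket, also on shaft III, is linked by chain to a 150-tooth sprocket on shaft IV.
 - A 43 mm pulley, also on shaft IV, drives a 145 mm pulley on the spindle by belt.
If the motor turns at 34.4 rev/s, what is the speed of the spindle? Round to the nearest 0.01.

3.32 rev/s

gear mesh 40/31 = 1.2903 → 34.4/1.2903 = 26.66 rev/s
belt 193/283 = 0.68198 → 26.66/0.68198 = 39.092 rev/s
chain 150/43 = 3.4884 → 39.092/3.4884 = 11.206 rev/s
belt 145/43 = 3.3721 → 11.206/3.3721 = 3.3233 rev/s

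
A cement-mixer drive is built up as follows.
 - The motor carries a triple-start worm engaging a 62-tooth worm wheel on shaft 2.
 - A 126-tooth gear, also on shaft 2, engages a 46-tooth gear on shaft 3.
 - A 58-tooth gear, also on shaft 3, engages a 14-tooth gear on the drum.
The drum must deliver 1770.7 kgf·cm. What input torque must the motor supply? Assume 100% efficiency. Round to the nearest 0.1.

972.3 kgf·cm

Overall ratio R = 20.667 × 0.36508 × 0.24138 = 1.8212.
Input torque = output torque / R = 1770.7 / 1.8212 = 972.27 kgf·cm.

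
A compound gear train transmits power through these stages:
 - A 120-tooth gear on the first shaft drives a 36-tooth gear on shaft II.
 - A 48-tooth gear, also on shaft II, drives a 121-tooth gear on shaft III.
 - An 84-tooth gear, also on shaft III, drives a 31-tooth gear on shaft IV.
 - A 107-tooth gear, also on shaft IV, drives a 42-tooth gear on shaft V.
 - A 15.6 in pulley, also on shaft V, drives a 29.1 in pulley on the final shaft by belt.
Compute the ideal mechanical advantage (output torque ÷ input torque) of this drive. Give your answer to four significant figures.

Each stage contributes driven/driver: gear mesh 36/120 = 0.3, gear mesh 121/48 = 2.5208, gear mesh 31/84 = 0.36905, gear mesh 42/107 = 0.39252, belt 29.1/15.6 = 1.8654.
Overall: 0.3 × 2.5208 × 0.36905 × 0.39252 × 1.8654 = 0.20435.

0.2044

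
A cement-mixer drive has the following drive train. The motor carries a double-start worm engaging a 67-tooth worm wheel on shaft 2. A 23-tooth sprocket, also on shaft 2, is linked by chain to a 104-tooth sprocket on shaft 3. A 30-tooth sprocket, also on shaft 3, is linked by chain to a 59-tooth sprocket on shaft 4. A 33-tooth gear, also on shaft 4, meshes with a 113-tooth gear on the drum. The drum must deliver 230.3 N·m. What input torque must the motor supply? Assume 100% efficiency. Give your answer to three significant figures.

0.226 N·m

Overall ratio R = 33.5 × 4.5217 × 1.9667 × 3.4242 = 1020.1.
Input torque = output torque / R = 230.3 / 1020.1 = 0.22576 N·m.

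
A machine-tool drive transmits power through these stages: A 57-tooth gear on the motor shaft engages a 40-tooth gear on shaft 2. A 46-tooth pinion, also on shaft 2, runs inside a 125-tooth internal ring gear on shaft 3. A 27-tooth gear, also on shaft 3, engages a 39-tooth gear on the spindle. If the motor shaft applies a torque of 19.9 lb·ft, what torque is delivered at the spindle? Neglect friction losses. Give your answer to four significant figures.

54.81 lb·ft

After the gear mesh (40/57): 19.9 × 0.70175 = 13.965 lb·ft
After the internal gear (125/46): 13.965 × 2.7174 = 37.948 lb·ft
After the gear mesh (39/27): 37.948 × 1.4444 = 54.814 lb·ft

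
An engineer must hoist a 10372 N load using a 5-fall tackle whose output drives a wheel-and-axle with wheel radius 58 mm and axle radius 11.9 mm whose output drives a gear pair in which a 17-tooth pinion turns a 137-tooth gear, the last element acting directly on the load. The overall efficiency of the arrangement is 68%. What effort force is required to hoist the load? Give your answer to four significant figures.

Block-and-tackle MA = number of supporting rope parts = 5.
Wheel-and-axle MA = R/r = 58/11.9 = 4.8739.
Gear pair MA = 137/17 = 8.0588.
Combined ideal MA = 5 × 4.8739 × 8.0588 = 196.39.
Actual MA = 196.39 × 0.68 = 133.55.
Effort = load / actual MA = 10372 / 133.55 = 77.666 N.

77.67 N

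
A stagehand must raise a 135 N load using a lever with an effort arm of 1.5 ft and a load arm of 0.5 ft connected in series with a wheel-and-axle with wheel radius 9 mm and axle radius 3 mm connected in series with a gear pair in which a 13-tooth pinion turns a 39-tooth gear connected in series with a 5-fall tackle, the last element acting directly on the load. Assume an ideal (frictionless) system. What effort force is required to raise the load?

Lever MA = effort arm / load arm = 1.5/0.5 = 3.
Wheel-and-axle MA = R/r = 9/3 = 3.
Gear pair MA = 39/13 = 3.
Block-and-tackle MA = number of supporting rope parts = 5.
Combined ideal MA = 3 × 3 × 3 × 5 = 135.
Effort = load / MA = 135 / 135 = 1 N.

1 N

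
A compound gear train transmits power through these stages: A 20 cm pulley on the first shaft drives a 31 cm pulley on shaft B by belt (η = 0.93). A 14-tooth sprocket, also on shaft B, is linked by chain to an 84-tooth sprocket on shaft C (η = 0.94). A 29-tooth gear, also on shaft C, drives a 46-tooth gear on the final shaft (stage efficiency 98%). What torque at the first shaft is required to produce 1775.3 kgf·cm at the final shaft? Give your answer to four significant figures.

Overall ratio R = 1.55 × 6 × 1.5862 = 14.752; overall efficiency η = 0.93 × 0.94 × 0.98 = 0.8567.
Input torque = output torque / (R × η) = 1775.3 / (14.752 × 0.8567) = 140.47 kgf·cm.

140.5 kgf·cm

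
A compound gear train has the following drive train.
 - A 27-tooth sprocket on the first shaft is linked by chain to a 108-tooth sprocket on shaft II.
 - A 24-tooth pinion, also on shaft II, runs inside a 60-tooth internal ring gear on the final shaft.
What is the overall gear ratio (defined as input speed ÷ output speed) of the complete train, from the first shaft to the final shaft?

10

Each stage contributes driven/driver: chain 108/27 = 4, internal gear 60/24 = 2.5.
Overall: 4 × 2.5 = 10.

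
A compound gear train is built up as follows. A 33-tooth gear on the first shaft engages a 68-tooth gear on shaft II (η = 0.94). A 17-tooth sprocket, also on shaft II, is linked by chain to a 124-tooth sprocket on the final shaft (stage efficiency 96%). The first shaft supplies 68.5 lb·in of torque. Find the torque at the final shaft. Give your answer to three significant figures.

929 lb·in

gear mesh 68/33 = 2.0606 → τ = 68.5·2.0606·0.94 = 132.68 lb·in
chain 124/17 = 7.2941 → τ = 132.68·7.2941·0.96 = 929.09 lb·in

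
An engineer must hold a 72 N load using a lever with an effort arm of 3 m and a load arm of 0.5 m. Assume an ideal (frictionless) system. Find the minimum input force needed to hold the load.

Lever MA = effort arm / load arm = 3/0.5 = 6.
Effort = load / MA = 72 / 6 = 12 N.

12 N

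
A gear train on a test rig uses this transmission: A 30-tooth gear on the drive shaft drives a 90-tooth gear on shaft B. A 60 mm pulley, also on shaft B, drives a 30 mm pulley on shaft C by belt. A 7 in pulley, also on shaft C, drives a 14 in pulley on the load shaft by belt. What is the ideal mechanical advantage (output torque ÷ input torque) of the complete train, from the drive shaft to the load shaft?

Each stage contributes driven/driver: gear mesh 90/30 = 3, belt 30/60 = 0.5, belt 14/7 = 2.
Overall: 3 × 0.5 × 2 = 3.

3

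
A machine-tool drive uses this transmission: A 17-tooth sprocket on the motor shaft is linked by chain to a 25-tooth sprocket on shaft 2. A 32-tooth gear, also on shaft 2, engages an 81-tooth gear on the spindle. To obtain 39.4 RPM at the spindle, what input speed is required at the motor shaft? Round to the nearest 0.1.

Overall ratio R = 1.4706 × 2.5312 = 3.7224.
Required input speed = output speed × R = 39.4 × 3.7224 = 146.66 RPM.

146.7 RPM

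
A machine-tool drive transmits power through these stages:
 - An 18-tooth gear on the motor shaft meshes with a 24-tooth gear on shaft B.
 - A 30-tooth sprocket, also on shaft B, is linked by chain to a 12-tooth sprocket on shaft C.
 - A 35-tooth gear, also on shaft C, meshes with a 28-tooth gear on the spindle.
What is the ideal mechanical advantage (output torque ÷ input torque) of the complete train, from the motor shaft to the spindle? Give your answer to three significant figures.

0.427

Each stage contributes driven/driver: gear mesh 24/18 = 1.3333, chain 12/30 = 0.4, gear mesh 28/35 = 0.8.
Overall: 1.3333 × 0.4 × 0.8 = 0.42667.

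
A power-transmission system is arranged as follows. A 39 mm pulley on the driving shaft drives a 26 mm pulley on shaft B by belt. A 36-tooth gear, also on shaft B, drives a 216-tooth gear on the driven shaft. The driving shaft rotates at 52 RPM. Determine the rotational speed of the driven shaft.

the driving shaft → shaft B (belt, 26/39): 52 ÷ 0.66667 = 78 RPM
shaft B → the driven shaft (gear mesh, 216/36): 78 ÷ 6 = 13 RPM

13 RPM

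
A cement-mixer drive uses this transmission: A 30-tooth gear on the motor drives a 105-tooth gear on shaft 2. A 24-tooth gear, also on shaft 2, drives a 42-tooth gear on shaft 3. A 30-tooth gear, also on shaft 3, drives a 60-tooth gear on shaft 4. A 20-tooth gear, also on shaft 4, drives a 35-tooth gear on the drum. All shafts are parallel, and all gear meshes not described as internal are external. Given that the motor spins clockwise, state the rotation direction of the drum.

the motor → shaft 2: external mesh, 1 reversal → CCW.
shaft 2 → shaft 3: external mesh, 1 reversal → CW.
shaft 3 → shaft 4: external mesh, 1 reversal → CCW.
shaft 4 → the drum: external mesh, 1 reversal → CW.
4 reversals in total — an even number — so the drum turns the same way as the motor.

clockwise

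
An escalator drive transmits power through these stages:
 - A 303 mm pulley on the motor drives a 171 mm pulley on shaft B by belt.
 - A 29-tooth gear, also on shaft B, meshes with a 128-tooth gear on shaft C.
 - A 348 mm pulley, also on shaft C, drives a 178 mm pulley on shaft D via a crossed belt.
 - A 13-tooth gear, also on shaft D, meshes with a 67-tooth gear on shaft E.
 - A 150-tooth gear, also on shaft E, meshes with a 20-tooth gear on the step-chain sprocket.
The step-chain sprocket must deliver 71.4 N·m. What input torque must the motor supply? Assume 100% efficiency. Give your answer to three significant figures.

Overall ratio R = 0.56436 × 4.4138 × 0.51149 × 5.1538 × 0.13333 = 0.87554.
Input torque = output torque / R = 71.4 / 0.87554 = 81.55 N·m.

81.5 N·m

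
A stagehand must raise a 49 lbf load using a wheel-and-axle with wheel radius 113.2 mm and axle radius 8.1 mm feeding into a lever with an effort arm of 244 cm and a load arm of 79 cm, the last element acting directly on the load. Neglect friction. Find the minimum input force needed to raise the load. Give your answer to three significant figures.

Wheel-and-axle MA = R/r = 113.2/8.1 = 13.975.
Lever MA = effort arm / load arm = 244/79 = 3.0886.
Combined ideal MA = 13.975 × 3.0886 = 43.164.
Effort = load / MA = 49 / 43.164 = 1.1352 lbf.

1.14 lbf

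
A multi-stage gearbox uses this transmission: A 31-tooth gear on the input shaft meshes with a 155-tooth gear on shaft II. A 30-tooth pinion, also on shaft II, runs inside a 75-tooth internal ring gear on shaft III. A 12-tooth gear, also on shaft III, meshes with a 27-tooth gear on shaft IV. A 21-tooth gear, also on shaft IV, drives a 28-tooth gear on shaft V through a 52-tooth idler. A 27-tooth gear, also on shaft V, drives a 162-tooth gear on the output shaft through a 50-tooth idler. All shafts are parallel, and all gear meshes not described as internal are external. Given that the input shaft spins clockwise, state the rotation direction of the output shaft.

the input shaft → shaft II: external mesh, 1 reversal → CCW.
shaft II → shaft III: internal mesh, same direction → CCW.
shaft III → shaft IV: external mesh, 1 reversal → CW.
shaft IV → shaft V: driver → idler → driven is 2 external meshes, 2 reversals → CW.
shaft V → the output shaft: driver → idler → driven is 2 external meshes, 2 reversals → CW.
6 reversals in total — an even number — so the output shaft turns the same way as the input shaft.

clockwise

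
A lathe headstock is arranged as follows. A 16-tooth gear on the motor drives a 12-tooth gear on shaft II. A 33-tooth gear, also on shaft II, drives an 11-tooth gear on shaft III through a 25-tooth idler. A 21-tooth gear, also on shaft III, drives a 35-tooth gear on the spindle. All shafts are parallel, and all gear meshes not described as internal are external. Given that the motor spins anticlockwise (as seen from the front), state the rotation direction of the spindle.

the motor → shaft II: external mesh, 1 reversal → CW.
shaft II → shaft III: driver → idler → driven is 2 external meshes, 2 reversals → CW.
shaft III → the spindle: external mesh, 1 reversal → CCW.
4 reversals in total — an even number — so the spindle turns the same way as the motor.

anticlockwise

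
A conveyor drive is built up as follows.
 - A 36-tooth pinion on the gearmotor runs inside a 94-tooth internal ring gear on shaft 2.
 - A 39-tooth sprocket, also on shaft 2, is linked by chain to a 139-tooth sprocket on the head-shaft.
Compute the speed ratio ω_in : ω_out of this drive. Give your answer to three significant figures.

Each stage contributes driven/driver: internal gear 94/36 = 2.6111, chain 139/39 = 3.5641.
Overall: 2.6111 × 3.5641 = 9.3063.

9.31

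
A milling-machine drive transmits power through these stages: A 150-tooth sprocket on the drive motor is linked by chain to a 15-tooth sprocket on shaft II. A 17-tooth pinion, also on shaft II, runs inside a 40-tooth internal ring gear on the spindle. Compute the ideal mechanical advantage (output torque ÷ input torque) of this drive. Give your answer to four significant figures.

Each stage contributes driven/driver: chain 15/150 = 0.1, internal gear 40/17 = 2.3529.
Overall: 0.1 × 2.3529 = 0.23529.

0.2353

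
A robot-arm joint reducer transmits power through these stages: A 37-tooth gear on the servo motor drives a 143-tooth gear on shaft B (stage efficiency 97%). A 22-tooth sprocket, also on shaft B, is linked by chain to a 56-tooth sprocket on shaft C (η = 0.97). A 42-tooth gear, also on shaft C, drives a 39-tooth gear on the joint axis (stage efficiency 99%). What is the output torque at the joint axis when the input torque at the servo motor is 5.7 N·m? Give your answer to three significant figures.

48.5 N·m

gear mesh 143/37 = 3.8649 → τ = 5.7·3.8649·0.97 = 21.369 N·m
chain 56/22 = 2.5455 → τ = 21.369·2.5455·0.97 = 52.762 N·m
gear mesh 39/42 = 0.92857 → τ = 52.762·0.92857·0.99 = 48.503 N·m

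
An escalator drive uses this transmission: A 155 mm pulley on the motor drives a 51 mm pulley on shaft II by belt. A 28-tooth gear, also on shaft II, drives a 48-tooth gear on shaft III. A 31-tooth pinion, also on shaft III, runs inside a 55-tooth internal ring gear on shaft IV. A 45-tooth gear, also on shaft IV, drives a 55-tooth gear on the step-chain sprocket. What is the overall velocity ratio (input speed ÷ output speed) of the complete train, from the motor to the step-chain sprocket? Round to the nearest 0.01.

1.22

Each stage contributes driven/driver: belt 51/155 = 0.32903, gear mesh 48/28 = 1.7143, internal gear 55/31 = 1.7742, gear mesh 55/45 = 1.2222.
Overall: 0.32903 × 1.7143 × 1.7742 × 1.2222 = 1.2231.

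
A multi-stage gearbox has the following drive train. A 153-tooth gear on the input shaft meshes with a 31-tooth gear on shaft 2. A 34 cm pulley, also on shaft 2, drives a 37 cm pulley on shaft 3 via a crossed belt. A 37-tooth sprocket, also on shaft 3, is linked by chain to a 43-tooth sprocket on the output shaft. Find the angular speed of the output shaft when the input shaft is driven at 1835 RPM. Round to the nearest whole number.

7161 RPM

gear mesh 31/153 = 0.20261 → 1835/0.20261 = 9056.6 RPM
belt 37/34 = 1.0882 → 9056.6/1.0882 = 8322.3 RPM
chain 43/37 = 1.1622 → 8322.3/1.1622 = 7161 RPM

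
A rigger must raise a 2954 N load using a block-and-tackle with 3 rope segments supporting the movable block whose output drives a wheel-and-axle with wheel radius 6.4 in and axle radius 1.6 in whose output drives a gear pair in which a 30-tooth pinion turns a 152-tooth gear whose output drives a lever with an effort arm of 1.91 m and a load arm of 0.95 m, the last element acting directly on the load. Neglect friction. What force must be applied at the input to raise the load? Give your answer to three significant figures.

24.2 N

Block-and-tackle MA = number of supporting rope parts = 3.
Wheel-and-axle MA = R/r = 6.4/1.6 = 4.
Gear pair MA = 152/30 = 5.0667.
Lever MA = effort arm / load arm = 1.91/0.95 = 2.0105.
Combined ideal MA = 3 × 4 × 5.0667 × 2.0105 = 122.24.
Effort = load / MA = 2954 / 122.24 = 24.166 N.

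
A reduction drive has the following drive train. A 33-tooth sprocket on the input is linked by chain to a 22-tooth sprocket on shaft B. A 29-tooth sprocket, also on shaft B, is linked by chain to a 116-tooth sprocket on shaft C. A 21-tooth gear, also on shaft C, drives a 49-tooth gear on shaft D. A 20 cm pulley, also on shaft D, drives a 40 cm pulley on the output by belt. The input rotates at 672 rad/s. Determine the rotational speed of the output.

54 rad/s

Chain: ratio = 22/33 = 0.66667, so shaft B turns at 672 / 0.66667 = 1008 rad/s.
Chain: ratio = 116/29 = 4, so shaft C turns at 1008 / 4 = 252 rad/s.
Gear mesh: ratio = 49/21 = 2.3333, so shaft D turns at 252 / 2.3333 = 108 rad/s.
Belt: ratio = 40/20 = 2, so the output turns at 108 / 2 = 54 rad/s.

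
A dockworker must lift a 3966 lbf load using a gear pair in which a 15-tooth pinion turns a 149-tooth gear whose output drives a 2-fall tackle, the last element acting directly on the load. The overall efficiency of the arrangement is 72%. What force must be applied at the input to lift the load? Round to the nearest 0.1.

277.3 lbf

Gear pair MA = 149/15 = 9.9333.
Block-and-tackle MA = number of supporting rope parts = 2.
Combined ideal MA = 9.9333 × 2 = 19.867.
Actual MA = 19.867 × 0.72 = 14.304.
Effort = load / actual MA = 3966 / 14.304 = 277.27 lbf.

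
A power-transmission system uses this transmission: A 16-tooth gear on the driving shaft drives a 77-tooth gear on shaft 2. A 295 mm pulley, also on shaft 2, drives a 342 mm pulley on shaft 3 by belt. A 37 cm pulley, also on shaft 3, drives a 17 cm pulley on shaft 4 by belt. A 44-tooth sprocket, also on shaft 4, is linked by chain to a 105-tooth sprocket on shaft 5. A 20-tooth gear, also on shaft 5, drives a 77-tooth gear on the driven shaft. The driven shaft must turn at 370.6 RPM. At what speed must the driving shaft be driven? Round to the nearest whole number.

Overall ratio R = 4.8125 × 1.1593 × 0.45946 × 2.3864 × 3.85 = 23.552.
Required input speed = output speed × R = 370.6 × 23.552 = 8728.2 RPM.

8728 RPM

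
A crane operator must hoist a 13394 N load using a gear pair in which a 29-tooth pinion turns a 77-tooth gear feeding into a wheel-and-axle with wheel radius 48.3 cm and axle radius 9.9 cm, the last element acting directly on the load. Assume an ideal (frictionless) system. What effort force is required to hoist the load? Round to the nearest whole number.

Gear pair MA = 77/29 = 2.6552.
Wheel-and-axle MA = R/r = 48.3/9.9 = 4.8788.
Combined ideal MA = 2.6552 × 4.8788 = 12.954.
Effort = load / MA = 13394 / 12.954 = 1034 N.

1034 N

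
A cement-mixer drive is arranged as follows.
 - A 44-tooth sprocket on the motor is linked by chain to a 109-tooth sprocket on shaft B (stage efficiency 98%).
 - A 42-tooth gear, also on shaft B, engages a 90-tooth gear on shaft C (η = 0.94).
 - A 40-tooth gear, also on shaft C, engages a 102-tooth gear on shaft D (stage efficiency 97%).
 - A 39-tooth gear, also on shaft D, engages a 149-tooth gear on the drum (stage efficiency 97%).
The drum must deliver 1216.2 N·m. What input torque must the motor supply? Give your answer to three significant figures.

Overall ratio R = 2.4773 × 2.1429 × 2.55 × 3.8205 = 51.716; overall efficiency η = 0.98 × 0.94 × 0.97 × 0.97 = 0.8668.
Input torque = output torque / (R × η) = 1216.2 / (51.716 × 0.8668) = 27.132 N·m.

27.1 N·m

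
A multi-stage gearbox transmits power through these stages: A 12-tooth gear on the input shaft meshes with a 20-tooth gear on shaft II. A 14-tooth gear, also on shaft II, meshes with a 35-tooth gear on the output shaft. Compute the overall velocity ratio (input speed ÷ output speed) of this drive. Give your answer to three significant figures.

Each stage contributes driven/driver: gear mesh 20/12 = 1.6667, gear mesh 35/14 = 2.5.
Overall: 1.6667 × 2.5 = 4.1667.

4.17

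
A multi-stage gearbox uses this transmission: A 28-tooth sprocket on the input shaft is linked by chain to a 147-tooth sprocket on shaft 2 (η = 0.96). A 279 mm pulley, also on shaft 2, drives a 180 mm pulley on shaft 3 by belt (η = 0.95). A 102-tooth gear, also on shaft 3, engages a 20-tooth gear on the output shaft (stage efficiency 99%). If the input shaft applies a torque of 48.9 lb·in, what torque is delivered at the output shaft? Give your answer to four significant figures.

chain 147/28 = 5.25 → τ = 48.9·5.25·0.96 = 246.46 lb·in
belt 180/279 = 0.64516 → τ = 246.46·0.64516·0.95 = 151.05 lb·in
gear mesh 20/102 = 0.19608 → τ = 151.05·0.19608·0.99 = 29.322 lb·in

29.32 lb·in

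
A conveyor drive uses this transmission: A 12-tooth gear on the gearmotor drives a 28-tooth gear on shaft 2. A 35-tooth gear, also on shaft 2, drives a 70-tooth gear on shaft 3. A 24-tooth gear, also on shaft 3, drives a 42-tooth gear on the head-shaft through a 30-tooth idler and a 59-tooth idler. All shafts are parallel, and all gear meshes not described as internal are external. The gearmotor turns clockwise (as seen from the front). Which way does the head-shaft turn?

the gearmotor → shaft 2: external mesh, 1 reversal → CCW.
shaft 2 → shaft 3: external mesh, 1 reversal → CW.
shaft 3 → the head-shaft: driver → idler → idler → driven is 3 external meshes, 3 reversals → CCW.
5 reversals in total — an odd number — so the head-shaft turns opposite to the gearmotor.

anticlockwise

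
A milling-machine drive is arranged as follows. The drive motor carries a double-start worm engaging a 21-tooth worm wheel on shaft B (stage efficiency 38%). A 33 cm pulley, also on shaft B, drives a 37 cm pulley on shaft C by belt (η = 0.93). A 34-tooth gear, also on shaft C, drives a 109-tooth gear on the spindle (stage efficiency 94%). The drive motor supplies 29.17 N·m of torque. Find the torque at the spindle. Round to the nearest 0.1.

worm 21/2 = 10.5 → τ = 29.17·10.5·0.38 = 116.39 N·m
belt 37/33 = 1.1212 → τ = 116.39·1.1212·0.93 = 121.36 N·m
gear mesh 109/34 = 3.2059 → τ = 121.36·3.2059·0.94 = 365.73 N·m

365.7 N·m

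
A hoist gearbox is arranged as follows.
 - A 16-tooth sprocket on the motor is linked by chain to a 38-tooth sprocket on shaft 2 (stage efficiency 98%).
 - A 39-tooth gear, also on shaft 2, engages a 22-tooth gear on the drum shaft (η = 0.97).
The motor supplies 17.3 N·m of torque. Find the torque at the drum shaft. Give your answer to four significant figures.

Chain: ratio = 38/16 = 2.375; torque at shaft 2 = 17.3 × 2.375 × 0.98 = 40.266 N·m.
Gear mesh: ratio = 22/39 = 0.5641; torque at the drum shaft = 40.266 × 0.5641 × 0.97 = 22.033 N·m.

22.03 N·m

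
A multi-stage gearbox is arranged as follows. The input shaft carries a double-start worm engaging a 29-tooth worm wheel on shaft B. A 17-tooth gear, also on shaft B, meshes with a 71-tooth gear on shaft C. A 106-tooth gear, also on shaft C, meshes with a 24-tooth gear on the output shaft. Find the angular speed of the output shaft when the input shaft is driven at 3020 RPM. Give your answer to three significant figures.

Worm: ratio = 29/2 = 14.5, so shaft B turns at 3020 / 14.5 = 208.28 RPM.
Gear mesh: ratio = 71/17 = 4.1765, so shaft C turns at 208.28 / 4.1765 = 49.869 RPM.
Gear mesh: ratio = 24/106 = 0.22642, so the output shaft turns at 49.869 / 0.22642 = 220.25 RPM.

220 RPM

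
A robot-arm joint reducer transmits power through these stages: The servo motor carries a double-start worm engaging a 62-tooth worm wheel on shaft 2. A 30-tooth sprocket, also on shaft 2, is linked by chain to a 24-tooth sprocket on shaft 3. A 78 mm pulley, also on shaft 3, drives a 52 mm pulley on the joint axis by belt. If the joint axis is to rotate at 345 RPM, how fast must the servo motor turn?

Overall ratio R = 31 × 0.8 × 0.66667 = 16.533.
Required input speed = output speed × R = 345 × 16.533 = 5704 RPM.

5704 RPM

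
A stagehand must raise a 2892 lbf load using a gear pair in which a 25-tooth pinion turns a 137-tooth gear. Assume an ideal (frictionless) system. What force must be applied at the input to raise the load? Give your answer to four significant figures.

527.7 lbf

Gear pair MA = 137/25 = 5.48.
Effort = load / MA = 2892 / 5.48 = 527.74 lbf.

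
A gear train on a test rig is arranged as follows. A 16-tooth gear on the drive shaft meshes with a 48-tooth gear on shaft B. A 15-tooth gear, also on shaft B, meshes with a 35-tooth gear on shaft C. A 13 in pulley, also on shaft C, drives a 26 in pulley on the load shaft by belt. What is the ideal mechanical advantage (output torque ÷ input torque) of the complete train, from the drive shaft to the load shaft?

Each stage contributes driven/driver: gear mesh 48/16 = 3, gear mesh 35/15 = 2.3333, belt 26/13 = 2.
Overall: 3 × 2.3333 × 2 = 14.

14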